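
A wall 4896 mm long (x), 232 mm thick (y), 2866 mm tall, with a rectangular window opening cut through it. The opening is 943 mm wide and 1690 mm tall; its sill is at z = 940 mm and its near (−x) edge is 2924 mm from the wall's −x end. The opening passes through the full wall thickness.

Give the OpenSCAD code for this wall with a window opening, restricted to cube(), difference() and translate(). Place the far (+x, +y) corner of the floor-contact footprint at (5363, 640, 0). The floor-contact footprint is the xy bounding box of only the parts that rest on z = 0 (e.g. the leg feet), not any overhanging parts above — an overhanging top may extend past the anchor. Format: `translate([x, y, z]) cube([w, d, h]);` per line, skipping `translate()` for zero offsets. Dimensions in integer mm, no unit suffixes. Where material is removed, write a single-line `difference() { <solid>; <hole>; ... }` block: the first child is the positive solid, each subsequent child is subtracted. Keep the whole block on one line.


difference() { translate([467, 408, 0]) cube([4896, 232, 2866]); translate([3391, 408, 940]) cube([943, 232, 1690]); }


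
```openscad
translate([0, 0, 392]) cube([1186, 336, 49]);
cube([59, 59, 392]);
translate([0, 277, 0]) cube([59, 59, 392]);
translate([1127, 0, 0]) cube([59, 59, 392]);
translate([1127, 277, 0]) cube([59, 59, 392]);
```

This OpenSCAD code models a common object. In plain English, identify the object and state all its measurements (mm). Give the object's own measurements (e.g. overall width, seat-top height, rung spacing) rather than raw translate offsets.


A long wooden bench with a 1186 mm (x) × 336 mm (y) seat, 49 mm thick, its top surface 441 mm above the floor. Four 59 mm square legs at the seat corners, flush with the edges, run from z = 0 to the seat underside.


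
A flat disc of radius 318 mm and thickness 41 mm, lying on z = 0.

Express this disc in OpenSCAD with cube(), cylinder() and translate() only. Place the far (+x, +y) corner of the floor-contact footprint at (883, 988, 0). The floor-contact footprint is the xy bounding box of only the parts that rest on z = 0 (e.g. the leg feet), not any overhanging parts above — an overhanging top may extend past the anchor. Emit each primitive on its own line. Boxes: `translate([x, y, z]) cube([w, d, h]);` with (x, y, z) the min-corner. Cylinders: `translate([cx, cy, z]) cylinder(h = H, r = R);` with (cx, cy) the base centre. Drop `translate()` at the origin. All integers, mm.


translate([565, 670, 0]) cylinder(h = 41, r = 318);


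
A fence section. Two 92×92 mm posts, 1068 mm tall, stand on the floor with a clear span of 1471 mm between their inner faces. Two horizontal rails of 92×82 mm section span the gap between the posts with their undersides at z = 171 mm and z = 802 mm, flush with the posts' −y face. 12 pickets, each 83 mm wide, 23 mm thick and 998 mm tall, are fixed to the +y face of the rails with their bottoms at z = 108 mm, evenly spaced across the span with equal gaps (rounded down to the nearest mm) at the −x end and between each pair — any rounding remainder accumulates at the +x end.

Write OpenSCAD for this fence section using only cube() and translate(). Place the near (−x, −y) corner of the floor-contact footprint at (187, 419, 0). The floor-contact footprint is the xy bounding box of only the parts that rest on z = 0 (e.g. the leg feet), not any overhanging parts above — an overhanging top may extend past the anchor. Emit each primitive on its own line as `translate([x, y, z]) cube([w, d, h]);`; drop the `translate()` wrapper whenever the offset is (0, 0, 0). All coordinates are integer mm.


translate([187, 419, 0]) cube([92, 92, 1068]);
translate([1750, 419, 0]) cube([92, 92, 1068]);
translate([279, 419, 171]) cube([1471, 92, 82]);
translate([279, 419, 802]) cube([1471, 92, 82]);
translate([315, 511, 108]) cube([83, 23, 998]);
translate([434, 511, 108]) cube([83, 23, 998]);
translate([553, 511, 108]) cube([83, 23, 998]);
translate([672, 511, 108]) cube([83, 23, 998]);
translate([791, 511, 108]) cube([83, 23, 998]);
translate([910, 511, 108]) cube([83, 23, 998]);
translate([1029, 511, 108]) cube([83, 23, 998]);
translate([1148, 511, 108]) cube([83, 23, 998]);
translate([1267, 511, 108]) cube([83, 23, 998]);
translate([1386, 511, 108]) cube([83, 23, 998]);
translate([1505, 511, 108]) cube([83, 23, 998]);
translate([1624, 511, 108]) cube([83, 23, 998]);


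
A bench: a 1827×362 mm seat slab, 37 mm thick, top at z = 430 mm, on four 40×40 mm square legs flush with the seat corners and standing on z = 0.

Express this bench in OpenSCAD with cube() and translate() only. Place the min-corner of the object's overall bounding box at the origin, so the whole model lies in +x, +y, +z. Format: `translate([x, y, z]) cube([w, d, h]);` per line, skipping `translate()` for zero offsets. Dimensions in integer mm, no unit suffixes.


translate([0, 0, 393]) cube([1827, 362, 37]);
cube([40, 40, 393]);
translate([0, 322, 0]) cube([40, 40, 393]);
translate([1787, 0, 0]) cube([40, 40, 393]);
translate([1787, 322, 0]) cube([40, 40, 393]);


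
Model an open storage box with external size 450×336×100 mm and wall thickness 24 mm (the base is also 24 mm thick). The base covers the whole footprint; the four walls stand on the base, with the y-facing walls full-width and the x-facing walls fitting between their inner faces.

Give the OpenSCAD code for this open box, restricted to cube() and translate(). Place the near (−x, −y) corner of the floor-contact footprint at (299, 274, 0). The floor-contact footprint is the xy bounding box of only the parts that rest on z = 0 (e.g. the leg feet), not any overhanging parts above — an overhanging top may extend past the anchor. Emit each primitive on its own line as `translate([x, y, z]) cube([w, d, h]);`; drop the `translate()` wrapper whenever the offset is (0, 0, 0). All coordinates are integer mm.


translate([299, 274, 0]) cube([450, 336, 24]);
translate([299, 274, 24]) cube([450, 24, 76]);
translate([299, 586, 24]) cube([450, 24, 76]);
translate([299, 298, 24]) cube([24, 288, 76]);
translate([725, 298, 24]) cube([24, 288, 76]);


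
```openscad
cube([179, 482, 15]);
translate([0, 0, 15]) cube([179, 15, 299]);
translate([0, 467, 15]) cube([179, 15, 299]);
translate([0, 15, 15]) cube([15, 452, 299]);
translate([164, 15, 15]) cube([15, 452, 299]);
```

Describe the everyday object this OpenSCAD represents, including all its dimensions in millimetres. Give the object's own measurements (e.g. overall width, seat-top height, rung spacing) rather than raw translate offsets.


An open-topped rectangular box: outside dimensions 179×482×314 mm, with a uniform wall and base thickness of 15 mm. The base is a full 179×482 slab on the floor; four walls sit on top of the base. The front and back walls (the −y and +y sides) span the full width; the two side walls fit between them.


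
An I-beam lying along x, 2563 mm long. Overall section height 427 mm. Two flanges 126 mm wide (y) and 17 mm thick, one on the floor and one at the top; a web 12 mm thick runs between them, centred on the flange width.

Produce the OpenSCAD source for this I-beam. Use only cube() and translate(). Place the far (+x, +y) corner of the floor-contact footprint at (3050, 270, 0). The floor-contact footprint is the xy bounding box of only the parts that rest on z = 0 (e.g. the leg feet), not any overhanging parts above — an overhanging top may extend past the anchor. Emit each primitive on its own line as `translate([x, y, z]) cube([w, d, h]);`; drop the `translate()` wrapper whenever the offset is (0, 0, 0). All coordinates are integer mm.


translate([487, 144, 0]) cube([2563, 126, 17]);
translate([487, 201, 17]) cube([2563, 12, 393]);
translate([487, 144, 410]) cube([2563, 126, 17]);


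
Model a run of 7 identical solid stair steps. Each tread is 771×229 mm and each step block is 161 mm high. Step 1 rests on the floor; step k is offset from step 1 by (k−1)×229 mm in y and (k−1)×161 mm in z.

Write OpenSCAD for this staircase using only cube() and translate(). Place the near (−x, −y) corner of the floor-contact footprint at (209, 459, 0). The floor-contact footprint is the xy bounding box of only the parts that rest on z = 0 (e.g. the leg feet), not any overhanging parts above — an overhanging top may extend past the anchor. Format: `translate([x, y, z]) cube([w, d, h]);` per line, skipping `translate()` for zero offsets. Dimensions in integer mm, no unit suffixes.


translate([209, 459, 0]) cube([771, 229, 161]);
translate([209, 688, 161]) cube([771, 229, 161]);
translate([209, 917, 322]) cube([771, 229, 161]);
translate([209, 1146, 483]) cube([771, 229, 161]);
translate([209, 1375, 644]) cube([771, 229, 161]);
translate([209, 1604, 805]) cube([771, 229, 161]);
translate([209, 1833, 966]) cube([771, 229, 161]);


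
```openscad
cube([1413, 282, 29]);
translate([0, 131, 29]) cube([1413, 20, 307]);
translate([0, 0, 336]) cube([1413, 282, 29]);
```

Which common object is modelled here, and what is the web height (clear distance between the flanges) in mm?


An I-beam. The web height is 307 mm.

Two wide flanges with a thin centred web — an I-beam. Overall 365 mm minus two 29 mm flanges gives a web of 365 − 2·29 = 307 mm.


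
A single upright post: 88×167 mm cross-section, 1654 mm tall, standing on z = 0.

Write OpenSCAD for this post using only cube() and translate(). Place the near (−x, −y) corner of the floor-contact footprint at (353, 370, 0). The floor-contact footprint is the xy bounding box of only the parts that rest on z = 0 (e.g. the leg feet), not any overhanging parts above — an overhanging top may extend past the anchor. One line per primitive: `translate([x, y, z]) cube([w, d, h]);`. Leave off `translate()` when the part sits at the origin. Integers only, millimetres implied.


translate([353, 370, 0]) cube([88, 167, 1654]);


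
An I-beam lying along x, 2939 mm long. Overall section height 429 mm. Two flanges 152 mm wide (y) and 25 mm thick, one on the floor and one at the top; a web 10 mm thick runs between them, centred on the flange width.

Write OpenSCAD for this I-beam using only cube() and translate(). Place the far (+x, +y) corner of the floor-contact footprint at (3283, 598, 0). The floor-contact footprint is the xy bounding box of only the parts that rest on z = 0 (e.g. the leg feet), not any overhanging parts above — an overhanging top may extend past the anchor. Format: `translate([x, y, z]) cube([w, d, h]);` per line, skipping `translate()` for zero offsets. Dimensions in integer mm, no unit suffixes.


translate([344, 446, 0]) cube([2939, 152, 25]);
translate([344, 517, 25]) cube([2939, 10, 379]);
translate([344, 446, 404]) cube([2939, 152, 25]);


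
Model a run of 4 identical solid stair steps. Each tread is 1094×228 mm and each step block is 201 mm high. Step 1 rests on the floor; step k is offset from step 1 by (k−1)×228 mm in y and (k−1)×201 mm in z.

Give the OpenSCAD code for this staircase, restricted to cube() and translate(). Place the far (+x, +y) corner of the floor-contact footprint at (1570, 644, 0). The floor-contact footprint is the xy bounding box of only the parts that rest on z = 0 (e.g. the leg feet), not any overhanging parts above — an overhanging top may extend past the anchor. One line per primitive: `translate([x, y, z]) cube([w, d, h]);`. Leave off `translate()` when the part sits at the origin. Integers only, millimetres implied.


translate([476, 416, 0]) cube([1094, 228, 201]);
translate([476, 644, 201]) cube([1094, 228, 201]);
translate([476, 872, 402]) cube([1094, 228, 201]);
translate([476, 1100, 603]) cube([1094, 228, 201]);


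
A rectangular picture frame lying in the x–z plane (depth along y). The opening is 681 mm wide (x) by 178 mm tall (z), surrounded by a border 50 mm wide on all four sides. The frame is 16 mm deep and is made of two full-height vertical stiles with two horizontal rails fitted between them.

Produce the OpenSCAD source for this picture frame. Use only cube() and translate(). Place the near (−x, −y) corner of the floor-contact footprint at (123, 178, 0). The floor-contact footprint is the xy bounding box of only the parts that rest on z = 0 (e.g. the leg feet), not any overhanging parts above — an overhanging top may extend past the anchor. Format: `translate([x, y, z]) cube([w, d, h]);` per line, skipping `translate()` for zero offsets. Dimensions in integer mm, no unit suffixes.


translate([123, 178, 0]) cube([50, 16, 278]);
translate([854, 178, 0]) cube([50, 16, 278]);
translate([173, 178, 0]) cube([681, 16, 50]);
translate([173, 178, 228]) cube([681, 16, 50]);


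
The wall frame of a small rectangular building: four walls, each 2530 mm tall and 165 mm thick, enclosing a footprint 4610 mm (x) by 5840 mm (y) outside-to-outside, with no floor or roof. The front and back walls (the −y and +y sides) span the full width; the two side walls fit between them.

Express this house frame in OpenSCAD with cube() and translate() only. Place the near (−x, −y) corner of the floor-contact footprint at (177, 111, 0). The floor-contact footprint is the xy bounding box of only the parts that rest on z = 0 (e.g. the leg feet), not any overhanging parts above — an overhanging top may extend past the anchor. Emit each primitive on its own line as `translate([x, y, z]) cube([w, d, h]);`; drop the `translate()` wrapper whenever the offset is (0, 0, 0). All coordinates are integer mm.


translate([177, 111, 0]) cube([4610, 165, 2530]);
translate([177, 5786, 0]) cube([4610, 165, 2530]);
translate([177, 276, 0]) cube([165, 5510, 2530]);
translate([4622, 276, 0]) cube([165, 5510, 2530]);


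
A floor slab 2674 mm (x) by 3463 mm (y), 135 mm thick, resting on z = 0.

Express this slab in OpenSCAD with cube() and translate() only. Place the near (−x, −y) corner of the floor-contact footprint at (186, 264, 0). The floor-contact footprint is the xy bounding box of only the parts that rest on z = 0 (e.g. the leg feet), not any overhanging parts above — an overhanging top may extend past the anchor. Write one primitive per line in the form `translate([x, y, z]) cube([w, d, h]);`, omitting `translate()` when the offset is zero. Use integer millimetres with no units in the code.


translate([186, 264, 0]) cube([2674, 3463, 135]);


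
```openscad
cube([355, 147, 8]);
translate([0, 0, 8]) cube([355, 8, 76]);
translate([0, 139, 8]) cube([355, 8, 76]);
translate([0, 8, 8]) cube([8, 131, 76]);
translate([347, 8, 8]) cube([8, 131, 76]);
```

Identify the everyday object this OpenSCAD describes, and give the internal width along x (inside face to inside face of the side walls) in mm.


An open box. The internal width is 339 mm.

A 355×147 base slab with four walls standing on it — an open box. The base is 355 mm wide and the walls are 8 mm thick, so the internal width is 355 − 2 × 8 = 339 mm.


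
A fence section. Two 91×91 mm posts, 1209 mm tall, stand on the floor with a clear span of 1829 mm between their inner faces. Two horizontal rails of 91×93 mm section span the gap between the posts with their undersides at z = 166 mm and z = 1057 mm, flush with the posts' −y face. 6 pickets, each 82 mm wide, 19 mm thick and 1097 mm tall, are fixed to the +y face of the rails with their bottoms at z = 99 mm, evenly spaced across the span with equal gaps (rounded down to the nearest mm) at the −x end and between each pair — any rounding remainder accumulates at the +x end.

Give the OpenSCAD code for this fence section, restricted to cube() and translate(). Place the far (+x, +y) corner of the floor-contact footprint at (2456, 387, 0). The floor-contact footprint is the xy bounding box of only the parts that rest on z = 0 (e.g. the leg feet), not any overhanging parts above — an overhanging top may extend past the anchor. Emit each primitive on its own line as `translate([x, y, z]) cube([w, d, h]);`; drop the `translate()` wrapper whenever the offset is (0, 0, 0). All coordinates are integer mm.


translate([445, 296, 0]) cube([91, 91, 1209]);
translate([2365, 296, 0]) cube([91, 91, 1209]);
translate([536, 296, 166]) cube([1829, 91, 93]);
translate([536, 296, 1057]) cube([1829, 91, 93]);
translate([727, 387, 99]) cube([82, 19, 1097]);
translate([1000, 387, 99]) cube([82, 19, 1097]);
translate([1273, 387, 99]) cube([82, 19, 1097]);
translate([1546, 387, 99]) cube([82, 19, 1097]);
translate([1819, 387, 99]) cube([82, 19, 1097]);
translate([2092, 387, 99]) cube([82, 19, 1097]);


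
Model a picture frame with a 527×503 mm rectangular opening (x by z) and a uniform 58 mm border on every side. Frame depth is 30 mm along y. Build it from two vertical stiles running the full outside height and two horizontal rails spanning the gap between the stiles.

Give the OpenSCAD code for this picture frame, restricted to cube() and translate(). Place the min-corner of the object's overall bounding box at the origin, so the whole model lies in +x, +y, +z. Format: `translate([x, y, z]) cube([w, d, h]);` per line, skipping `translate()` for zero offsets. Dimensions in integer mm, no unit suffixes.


cube([58, 30, 619]);
translate([585, 0, 0]) cube([58, 30, 619]);
translate([58, 0, 0]) cube([527, 30, 58]);
translate([58, 0, 561]) cube([527, 30, 58]);


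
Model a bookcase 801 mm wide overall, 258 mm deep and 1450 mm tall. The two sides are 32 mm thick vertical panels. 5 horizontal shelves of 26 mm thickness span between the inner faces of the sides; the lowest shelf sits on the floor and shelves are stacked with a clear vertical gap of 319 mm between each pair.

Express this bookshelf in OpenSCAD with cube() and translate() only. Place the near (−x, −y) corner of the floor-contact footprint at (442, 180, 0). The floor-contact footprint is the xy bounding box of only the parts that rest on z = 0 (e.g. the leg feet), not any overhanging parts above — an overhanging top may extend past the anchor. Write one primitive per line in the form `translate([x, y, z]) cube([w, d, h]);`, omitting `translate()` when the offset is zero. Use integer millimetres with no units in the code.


translate([442, 180, 0]) cube([32, 258, 1450]);
translate([1211, 180, 0]) cube([32, 258, 1450]);
translate([474, 180, 0]) cube([737, 258, 26]);
translate([474, 180, 345]) cube([737, 258, 26]);
translate([474, 180, 690]) cube([737, 258, 26]);
translate([474, 180, 1035]) cube([737, 258, 26]);
translate([474, 180, 1380]) cube([737, 258, 26]);


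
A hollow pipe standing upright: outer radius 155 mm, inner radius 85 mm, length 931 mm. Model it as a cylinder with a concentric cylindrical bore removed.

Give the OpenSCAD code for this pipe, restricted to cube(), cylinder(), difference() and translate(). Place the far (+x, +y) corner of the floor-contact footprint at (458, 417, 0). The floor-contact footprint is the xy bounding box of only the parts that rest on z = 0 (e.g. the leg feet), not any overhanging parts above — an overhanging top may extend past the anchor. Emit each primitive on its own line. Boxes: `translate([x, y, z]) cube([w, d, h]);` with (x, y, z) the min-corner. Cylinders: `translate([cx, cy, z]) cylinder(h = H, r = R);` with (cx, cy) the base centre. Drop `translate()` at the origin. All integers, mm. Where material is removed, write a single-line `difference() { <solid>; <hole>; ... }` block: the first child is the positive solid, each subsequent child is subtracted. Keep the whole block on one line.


difference() { translate([303, 262, 0]) cylinder(h = 931, r = 155); translate([303, 262, 0]) cylinder(h = 931, r = 85); }


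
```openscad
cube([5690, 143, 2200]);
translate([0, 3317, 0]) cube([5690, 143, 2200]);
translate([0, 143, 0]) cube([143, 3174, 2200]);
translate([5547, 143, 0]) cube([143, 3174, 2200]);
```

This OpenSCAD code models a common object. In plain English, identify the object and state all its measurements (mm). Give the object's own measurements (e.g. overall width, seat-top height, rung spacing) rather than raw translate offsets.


The wall frame of a small rectangular building: four walls, each 2200 mm tall and 143 mm thick, enclosing a footprint 5690 mm (x) by 3460 mm (y) outside-to-outside, with no floor or roof. The front and back walls (the −y and +y sides) span the full width; the two side walls fit between them.


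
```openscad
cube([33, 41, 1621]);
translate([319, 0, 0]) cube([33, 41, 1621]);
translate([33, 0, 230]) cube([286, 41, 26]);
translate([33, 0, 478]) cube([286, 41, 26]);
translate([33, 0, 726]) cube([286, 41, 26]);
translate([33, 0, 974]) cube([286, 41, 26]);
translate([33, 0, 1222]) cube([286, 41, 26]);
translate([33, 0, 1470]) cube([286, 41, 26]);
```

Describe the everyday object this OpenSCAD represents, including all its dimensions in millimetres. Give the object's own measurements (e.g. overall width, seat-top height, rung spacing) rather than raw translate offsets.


A straight ladder. Two 33×41 mm vertical rails, 1621 mm tall, stand 352 mm apart (outside-to-outside) with their front faces coplanar on the −y side. 6 rungs, each 41 mm deep and 26 mm tall, span between the inner faces of the rails, front faces flush with the rails. The lowest rung's underside is at z = 230 mm and rungs are spaced 248 mm apart (underside to underside).


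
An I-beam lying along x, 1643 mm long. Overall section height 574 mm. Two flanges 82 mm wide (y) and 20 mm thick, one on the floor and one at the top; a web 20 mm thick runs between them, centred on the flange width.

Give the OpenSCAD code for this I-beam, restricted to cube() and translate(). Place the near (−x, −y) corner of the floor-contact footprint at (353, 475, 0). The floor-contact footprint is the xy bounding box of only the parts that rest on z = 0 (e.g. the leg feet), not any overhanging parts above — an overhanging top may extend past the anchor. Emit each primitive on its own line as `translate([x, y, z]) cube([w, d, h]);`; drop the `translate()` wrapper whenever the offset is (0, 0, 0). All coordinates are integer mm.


translate([353, 475, 0]) cube([1643, 82, 20]);
translate([353, 506, 20]) cube([1643, 20, 534]);
translate([353, 475, 554]) cube([1643, 82, 20]);


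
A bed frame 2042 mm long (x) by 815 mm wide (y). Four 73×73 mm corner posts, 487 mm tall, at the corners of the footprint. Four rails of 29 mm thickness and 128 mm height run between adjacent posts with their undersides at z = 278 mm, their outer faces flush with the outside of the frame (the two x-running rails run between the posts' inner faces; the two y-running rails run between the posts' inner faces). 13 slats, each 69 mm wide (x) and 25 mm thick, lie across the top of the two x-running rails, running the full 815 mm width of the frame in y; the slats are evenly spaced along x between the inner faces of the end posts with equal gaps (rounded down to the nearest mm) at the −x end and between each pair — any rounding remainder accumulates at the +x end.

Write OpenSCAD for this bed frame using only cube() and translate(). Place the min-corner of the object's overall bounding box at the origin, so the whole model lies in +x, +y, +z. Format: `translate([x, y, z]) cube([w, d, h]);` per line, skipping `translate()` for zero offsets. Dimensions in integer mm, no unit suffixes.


cube([73, 73, 487]);
translate([0, 742, 0]) cube([73, 73, 487]);
translate([1969, 0, 0]) cube([73, 73, 487]);
translate([1969, 742, 0]) cube([73, 73, 487]);
translate([73, 0, 278]) cube([1896, 29, 128]);
translate([73, 786, 278]) cube([1896, 29, 128]);
translate([0, 73, 278]) cube([29, 669, 128]);
translate([2013, 73, 278]) cube([29, 669, 128]);
translate([144, 0, 406]) cube([69, 815, 25]);
translate([284, 0, 406]) cube([69, 815, 25]);
translate([424, 0, 406]) cube([69, 815, 25]);
translate([564, 0, 406]) cube([69, 815, 25]);
translate([704, 0, 406]) cube([69, 815, 25]);
translate([844, 0, 406]) cube([69, 815, 25]);
translate([984, 0, 406]) cube([69, 815, 25]);
translate([1124, 0, 406]) cube([69, 815, 25]);
translate([1264, 0, 406]) cube([69, 815, 25]);
translate([1404, 0, 406]) cube([69, 815, 25]);
translate([1544, 0, 406]) cube([69, 815, 25]);
translate([1684, 0, 406]) cube([69, 815, 25]);
translate([1824, 0, 406]) cube([69, 815, 25]);


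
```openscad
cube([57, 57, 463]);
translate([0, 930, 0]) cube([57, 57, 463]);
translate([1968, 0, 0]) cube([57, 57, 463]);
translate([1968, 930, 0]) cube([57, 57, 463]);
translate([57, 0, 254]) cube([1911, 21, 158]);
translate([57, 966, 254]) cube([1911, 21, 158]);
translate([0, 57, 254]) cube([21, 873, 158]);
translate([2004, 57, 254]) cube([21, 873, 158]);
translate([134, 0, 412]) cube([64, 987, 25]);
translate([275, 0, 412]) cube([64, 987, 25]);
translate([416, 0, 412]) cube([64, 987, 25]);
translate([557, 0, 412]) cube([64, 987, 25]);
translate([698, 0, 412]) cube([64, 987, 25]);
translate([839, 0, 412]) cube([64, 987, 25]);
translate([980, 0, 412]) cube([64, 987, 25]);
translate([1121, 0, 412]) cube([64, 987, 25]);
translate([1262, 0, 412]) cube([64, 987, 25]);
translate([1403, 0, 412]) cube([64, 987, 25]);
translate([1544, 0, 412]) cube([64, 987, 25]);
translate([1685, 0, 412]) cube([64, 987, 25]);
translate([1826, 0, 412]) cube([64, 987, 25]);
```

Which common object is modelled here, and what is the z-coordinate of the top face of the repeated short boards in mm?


A bed frame. The slat-top height is 437 mm.

Four posts, four rails, and a row of slats — a bed frame. Slats sit on the rails at z = 254 + 158 = 412; with slat thickness 25, the top is 437 mm.


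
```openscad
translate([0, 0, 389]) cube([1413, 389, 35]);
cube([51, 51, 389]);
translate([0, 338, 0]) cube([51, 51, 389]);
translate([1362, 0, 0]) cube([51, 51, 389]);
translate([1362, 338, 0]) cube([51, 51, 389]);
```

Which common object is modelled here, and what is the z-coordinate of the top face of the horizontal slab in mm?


A bench. The seat-top height is 424 mm.

A long slab on four corner posts — a bench. The slab sits at z = 389 with thickness 35, so the top is 389 + 35 = 424 mm.


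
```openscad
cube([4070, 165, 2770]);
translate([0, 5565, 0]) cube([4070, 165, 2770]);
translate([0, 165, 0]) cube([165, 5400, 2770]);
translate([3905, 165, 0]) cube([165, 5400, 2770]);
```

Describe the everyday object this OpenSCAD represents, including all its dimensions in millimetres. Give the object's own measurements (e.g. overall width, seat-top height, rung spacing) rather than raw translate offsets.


The wall frame of a small rectangular building: four walls, each 2770 mm tall and 165 mm thick, enclosing a footprint 4070 mm (x) by 5730 mm (y) outside-to-outside, with no floor or roof. The front and back walls (the −y and +y sides) span the full width; the two side walls fit between them.


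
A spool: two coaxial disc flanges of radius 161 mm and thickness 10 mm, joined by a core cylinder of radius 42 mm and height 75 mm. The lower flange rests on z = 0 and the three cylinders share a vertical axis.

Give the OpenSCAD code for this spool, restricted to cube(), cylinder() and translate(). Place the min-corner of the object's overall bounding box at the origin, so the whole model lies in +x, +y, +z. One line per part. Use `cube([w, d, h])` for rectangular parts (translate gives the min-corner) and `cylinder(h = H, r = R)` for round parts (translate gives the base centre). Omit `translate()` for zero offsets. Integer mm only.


translate([161, 161, 0]) cylinder(h = 10, r = 161);
translate([161, 161, 10]) cylinder(h = 75, r = 42);
translate([161, 161, 85]) cylinder(h = 10, r = 161);


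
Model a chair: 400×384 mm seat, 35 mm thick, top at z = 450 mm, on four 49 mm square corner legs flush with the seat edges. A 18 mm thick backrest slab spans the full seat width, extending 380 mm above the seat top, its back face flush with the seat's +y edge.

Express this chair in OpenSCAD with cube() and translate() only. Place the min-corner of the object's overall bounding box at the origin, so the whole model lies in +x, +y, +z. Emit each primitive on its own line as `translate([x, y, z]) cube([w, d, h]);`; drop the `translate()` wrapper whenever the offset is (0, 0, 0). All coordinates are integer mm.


// leg_h = 450 - 35 = 415
translate([0, 0, 415]) cube([400, 384, 35]);
cube([49, 49, 415]);
translate([351, 0, 0]) cube([49, 49, 415]);
translate([0, 335, 0]) cube([49, 49, 415]);
translate([351, 335, 0]) cube([49, 49, 415]);
translate([0, 366, 450]) cube([400, 18, 380]);


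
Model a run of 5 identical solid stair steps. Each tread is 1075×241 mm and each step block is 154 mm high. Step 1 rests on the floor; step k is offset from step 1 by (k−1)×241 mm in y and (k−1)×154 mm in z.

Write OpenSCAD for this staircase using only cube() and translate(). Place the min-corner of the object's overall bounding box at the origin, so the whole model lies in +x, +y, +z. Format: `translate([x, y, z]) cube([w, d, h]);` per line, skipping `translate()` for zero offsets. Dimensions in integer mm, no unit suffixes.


cube([1075, 241, 154]);
translate([0, 241, 154]) cube([1075, 241, 154]);
translate([0, 482, 308]) cube([1075, 241, 154]);
translate([0, 723, 462]) cube([1075, 241, 154]);
translate([0, 964, 616]) cube([1075, 241, 154]);


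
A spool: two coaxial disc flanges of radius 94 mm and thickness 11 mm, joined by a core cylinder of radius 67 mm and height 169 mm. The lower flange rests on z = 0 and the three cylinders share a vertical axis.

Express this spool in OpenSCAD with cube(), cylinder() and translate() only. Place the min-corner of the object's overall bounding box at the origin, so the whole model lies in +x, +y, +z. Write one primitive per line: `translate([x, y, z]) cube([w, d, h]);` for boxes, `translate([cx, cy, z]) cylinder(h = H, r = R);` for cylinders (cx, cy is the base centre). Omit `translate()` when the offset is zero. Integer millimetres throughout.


translate([94, 94, 0]) cylinder(h = 11, r = 94);
translate([94, 94, 11]) cylinder(h = 169, r = 67);
translate([94, 94, 180]) cylinder(h = 11, r = 94);


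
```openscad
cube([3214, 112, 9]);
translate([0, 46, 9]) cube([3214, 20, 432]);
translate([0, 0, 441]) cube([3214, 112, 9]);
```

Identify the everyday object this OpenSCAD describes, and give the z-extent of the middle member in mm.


An I-beam. The web height is 432 mm.

Two wide flanges with a thin centred web — an I-beam. Overall 450 mm minus two 9 mm flanges gives a web of 450 − 2·9 = 432 mm.


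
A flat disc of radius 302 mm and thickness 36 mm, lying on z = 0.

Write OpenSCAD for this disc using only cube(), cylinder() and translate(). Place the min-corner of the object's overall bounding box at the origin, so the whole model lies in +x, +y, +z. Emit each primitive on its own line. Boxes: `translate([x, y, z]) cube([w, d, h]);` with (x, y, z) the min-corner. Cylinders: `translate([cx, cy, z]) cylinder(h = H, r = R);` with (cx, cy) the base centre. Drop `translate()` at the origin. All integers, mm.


translate([302, 302, 0]) cylinder(h = 36, r = 302);


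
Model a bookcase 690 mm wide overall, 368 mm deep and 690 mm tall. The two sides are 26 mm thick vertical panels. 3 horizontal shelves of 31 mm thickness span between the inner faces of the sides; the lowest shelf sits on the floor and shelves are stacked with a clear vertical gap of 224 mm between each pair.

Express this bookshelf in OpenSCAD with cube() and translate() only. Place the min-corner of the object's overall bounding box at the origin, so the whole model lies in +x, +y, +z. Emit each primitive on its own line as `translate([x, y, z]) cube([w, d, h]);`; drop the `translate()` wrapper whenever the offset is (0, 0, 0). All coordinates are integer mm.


cube([26, 368, 690]);
translate([664, 0, 0]) cube([26, 368, 690]);
translate([26, 0, 0]) cube([638, 368, 31]);
translate([26, 0, 255]) cube([638, 368, 31]);
translate([26, 0, 510]) cube([638, 368, 31]);


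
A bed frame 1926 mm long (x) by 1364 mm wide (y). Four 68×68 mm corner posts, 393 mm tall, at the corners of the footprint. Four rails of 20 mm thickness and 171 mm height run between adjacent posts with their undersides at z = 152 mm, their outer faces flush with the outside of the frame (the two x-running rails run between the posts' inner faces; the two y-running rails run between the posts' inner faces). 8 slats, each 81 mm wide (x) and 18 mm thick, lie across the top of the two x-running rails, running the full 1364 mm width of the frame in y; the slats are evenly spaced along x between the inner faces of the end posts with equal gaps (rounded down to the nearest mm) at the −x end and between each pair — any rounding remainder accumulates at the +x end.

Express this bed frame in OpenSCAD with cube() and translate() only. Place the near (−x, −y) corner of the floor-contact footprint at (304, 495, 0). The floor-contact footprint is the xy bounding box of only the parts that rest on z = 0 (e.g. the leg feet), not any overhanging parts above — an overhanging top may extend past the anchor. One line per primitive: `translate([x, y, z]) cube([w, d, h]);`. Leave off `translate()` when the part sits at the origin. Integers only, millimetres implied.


translate([304, 495, 0]) cube([68, 68, 393]);
translate([304, 1791, 0]) cube([68, 68, 393]);
translate([2162, 495, 0]) cube([68, 68, 393]);
translate([2162, 1791, 0]) cube([68, 68, 393]);
translate([372, 495, 152]) cube([1790, 20, 171]);
translate([372, 1839, 152]) cube([1790, 20, 171]);
translate([304, 563, 152]) cube([20, 1228, 171]);
translate([2210, 563, 152]) cube([20, 1228, 171]);
translate([498, 495, 323]) cube([81, 1364, 18]);
translate([705, 495, 323]) cube([81, 1364, 18]);
translate([912, 495, 323]) cube([81, 1364, 18]);
translate([1119, 495, 323]) cube([81, 1364, 18]);
translate([1326, 495, 323]) cube([81, 1364, 18]);
translate([1533, 495, 323]) cube([81, 1364, 18]);
translate([1740, 495, 323]) cube([81, 1364, 18]);
translate([1947, 495, 323]) cube([81, 1364, 18]);


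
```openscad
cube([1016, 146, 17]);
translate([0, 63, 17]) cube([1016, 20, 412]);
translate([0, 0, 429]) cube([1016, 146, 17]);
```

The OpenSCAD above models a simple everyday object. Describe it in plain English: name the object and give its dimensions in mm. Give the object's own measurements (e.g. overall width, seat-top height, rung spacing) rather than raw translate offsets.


An I-beam lying along x, 1016 mm long. Overall section height 446 mm. Two flanges 146 mm wide (y) and 17 mm thick, one on the floor and one at the top; a web 20 mm thick runs between them, centred on the flange width.


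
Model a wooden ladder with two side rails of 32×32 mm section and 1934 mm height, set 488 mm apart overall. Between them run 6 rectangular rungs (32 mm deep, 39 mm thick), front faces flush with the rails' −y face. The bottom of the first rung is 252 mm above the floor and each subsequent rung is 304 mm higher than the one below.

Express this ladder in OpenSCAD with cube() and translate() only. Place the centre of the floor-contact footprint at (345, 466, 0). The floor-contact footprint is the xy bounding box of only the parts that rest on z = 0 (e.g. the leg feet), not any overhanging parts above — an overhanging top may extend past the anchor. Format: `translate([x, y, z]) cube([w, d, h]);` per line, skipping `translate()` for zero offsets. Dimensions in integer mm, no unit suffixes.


translate([101, 450, 0]) cube([32, 32, 1934]);
translate([557, 450, 0]) cube([32, 32, 1934]);
translate([133, 450, 252]) cube([424, 32, 39]);
translate([133, 450, 556]) cube([424, 32, 39]);
translate([133, 450, 860]) cube([424, 32, 39]);
translate([133, 450, 1164]) cube([424, 32, 39]);
translate([133, 450, 1468]) cube([424, 32, 39]);
translate([133, 450, 1772]) cube([424, 32, 39]);


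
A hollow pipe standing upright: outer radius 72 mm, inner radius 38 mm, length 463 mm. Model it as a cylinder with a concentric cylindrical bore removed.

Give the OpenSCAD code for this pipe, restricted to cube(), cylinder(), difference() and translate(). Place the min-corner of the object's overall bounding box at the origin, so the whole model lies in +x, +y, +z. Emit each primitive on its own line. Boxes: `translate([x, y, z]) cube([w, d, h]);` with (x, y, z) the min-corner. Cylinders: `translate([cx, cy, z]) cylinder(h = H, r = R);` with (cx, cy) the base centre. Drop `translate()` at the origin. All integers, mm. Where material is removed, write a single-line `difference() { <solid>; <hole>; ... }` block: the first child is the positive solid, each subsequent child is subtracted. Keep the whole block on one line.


difference() { translate([72, 72, 0]) cylinder(h = 463, r = 72); translate([72, 72, 0]) cylinder(h = 463, r = 38); }


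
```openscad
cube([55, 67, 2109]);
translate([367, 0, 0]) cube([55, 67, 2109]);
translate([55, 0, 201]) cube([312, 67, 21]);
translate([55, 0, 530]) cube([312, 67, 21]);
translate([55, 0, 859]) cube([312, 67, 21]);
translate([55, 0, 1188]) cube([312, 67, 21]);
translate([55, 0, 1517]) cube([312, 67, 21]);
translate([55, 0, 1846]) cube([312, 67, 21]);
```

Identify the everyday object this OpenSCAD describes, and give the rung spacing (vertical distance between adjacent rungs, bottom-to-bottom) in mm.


A ladder. The rung spacing is 329 mm.

Two tall 55×67 posts with 6 short bars between them — a ladder. Adjacent rungs sit at z = 201 and z = 530, so the spacing is 530 − 201 = 329 mm.


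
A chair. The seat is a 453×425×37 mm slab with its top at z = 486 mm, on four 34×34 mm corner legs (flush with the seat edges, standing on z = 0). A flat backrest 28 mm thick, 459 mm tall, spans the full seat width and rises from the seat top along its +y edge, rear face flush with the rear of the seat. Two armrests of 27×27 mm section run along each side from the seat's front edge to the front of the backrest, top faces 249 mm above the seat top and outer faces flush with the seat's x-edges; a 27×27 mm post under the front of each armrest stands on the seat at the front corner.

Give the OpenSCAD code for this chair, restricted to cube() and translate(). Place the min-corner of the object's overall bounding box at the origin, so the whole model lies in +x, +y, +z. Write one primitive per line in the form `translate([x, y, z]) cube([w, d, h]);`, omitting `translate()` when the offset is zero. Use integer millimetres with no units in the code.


translate([0, 0, 449]) cube([453, 425, 37]);
cube([34, 34, 449]);
translate([419, 0, 0]) cube([34, 34, 449]);
translate([0, 391, 0]) cube([34, 34, 449]);
translate([419, 391, 0]) cube([34, 34, 449]);
translate([0, 397, 486]) cube([453, 28, 459]);
translate([0, 0, 708]) cube([27, 397, 27]);
translate([426, 0, 708]) cube([27, 397, 27]);
translate([0, 0, 486]) cube([27, 27, 222]);
translate([426, 0, 486]) cube([27, 27, 222]);


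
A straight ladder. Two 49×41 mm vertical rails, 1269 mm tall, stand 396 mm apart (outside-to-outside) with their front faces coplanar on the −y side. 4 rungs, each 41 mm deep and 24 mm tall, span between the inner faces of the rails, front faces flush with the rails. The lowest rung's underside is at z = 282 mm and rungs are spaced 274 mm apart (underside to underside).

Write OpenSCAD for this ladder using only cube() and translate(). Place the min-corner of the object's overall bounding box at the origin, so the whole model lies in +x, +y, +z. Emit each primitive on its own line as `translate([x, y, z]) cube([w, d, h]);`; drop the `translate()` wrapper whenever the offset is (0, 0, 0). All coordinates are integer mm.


cube([49, 41, 1269]);
translate([347, 0, 0]) cube([49, 41, 1269]);
translate([49, 0, 282]) cube([298, 41, 24]);
translate([49, 0, 556]) cube([298, 41, 24]);
translate([49, 0, 830]) cube([298, 41, 24]);
translate([49, 0, 1104]) cube([298, 41, 24]);


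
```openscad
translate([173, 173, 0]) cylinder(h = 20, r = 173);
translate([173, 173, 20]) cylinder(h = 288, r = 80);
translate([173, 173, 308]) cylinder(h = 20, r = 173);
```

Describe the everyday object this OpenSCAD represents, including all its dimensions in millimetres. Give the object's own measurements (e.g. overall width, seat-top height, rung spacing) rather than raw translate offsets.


A spool: two coaxial disc flanges of radius 173 mm and thickness 20 mm, joined by a core cylinder of radius 80 mm and height 288 mm. The lower flange rests on z = 0 and the three cylinders share a vertical axis.
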